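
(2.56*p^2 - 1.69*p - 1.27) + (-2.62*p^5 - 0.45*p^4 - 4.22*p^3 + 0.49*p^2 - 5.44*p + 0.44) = -2.62*p^5 - 0.45*p^4 - 4.22*p^3 + 3.05*p^2 - 7.13*p - 0.83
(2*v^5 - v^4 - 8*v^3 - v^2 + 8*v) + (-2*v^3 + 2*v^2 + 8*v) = 2*v^5 - v^4 - 10*v^3 + v^2 + 16*v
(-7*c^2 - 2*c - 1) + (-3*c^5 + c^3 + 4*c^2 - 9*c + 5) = -3*c^5 + c^3 - 3*c^2 - 11*c + 4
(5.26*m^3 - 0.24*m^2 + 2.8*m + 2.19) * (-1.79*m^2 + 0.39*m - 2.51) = -9.4154*m^5 + 2.481*m^4 - 18.3082*m^3 - 2.2257*m^2 - 6.1739*m - 5.4969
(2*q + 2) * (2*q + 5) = 4*q^2 + 14*q + 10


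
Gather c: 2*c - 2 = 2*c - 2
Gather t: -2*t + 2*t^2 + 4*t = 2*t^2 + 2*t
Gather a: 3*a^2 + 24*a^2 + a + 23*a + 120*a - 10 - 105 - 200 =27*a^2 + 144*a - 315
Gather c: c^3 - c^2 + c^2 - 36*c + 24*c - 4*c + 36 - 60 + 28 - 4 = c^3 - 16*c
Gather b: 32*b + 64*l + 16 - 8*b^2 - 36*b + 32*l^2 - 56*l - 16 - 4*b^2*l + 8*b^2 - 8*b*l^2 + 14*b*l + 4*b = -4*b^2*l + b*(-8*l^2 + 14*l) + 32*l^2 + 8*l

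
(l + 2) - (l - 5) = 7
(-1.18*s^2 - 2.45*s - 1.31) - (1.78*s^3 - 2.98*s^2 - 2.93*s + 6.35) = -1.78*s^3 + 1.8*s^2 + 0.48*s - 7.66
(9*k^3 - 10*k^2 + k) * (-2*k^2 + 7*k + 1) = -18*k^5 + 83*k^4 - 63*k^3 - 3*k^2 + k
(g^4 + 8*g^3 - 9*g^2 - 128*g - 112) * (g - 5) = g^5 + 3*g^4 - 49*g^3 - 83*g^2 + 528*g + 560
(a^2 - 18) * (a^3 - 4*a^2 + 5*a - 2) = a^5 - 4*a^4 - 13*a^3 + 70*a^2 - 90*a + 36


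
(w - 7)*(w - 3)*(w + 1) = w^3 - 9*w^2 + 11*w + 21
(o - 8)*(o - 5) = o^2 - 13*o + 40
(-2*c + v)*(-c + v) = 2*c^2 - 3*c*v + v^2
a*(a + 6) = a^2 + 6*a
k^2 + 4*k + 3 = (k + 1)*(k + 3)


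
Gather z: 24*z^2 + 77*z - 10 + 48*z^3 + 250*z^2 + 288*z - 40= 48*z^3 + 274*z^2 + 365*z - 50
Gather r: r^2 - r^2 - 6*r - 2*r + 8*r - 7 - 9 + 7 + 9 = 0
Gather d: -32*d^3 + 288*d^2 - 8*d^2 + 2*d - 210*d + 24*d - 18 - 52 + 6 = -32*d^3 + 280*d^2 - 184*d - 64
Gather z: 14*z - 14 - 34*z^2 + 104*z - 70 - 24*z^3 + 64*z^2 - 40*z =-24*z^3 + 30*z^2 + 78*z - 84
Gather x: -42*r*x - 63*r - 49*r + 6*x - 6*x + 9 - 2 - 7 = -42*r*x - 112*r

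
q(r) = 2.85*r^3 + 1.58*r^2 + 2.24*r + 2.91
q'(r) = 8.55*r^2 + 3.16*r + 2.24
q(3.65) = 170.72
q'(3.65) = 127.68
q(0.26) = 3.65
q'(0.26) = 3.64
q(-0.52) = 1.77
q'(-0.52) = 2.91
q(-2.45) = -35.01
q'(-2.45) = 45.82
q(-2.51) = -37.83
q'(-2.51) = 48.17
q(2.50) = 62.92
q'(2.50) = 63.58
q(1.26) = 13.94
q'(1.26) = 19.80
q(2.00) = 36.51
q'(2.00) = 42.76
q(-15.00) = -9293.94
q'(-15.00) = 1878.59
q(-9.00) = -1966.92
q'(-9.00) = 666.35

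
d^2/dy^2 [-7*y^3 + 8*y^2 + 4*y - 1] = 16 - 42*y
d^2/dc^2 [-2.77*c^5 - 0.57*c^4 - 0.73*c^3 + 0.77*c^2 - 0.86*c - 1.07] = -55.4*c^3 - 6.84*c^2 - 4.38*c + 1.54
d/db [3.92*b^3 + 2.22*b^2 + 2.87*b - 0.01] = 11.76*b^2 + 4.44*b + 2.87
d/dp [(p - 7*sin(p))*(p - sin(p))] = -8*p*cos(p) + 2*p - 8*sin(p) + 7*sin(2*p)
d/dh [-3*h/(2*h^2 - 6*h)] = 3/(2*(h - 3)^2)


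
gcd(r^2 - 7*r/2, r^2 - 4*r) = r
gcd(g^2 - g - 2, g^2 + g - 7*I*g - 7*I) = g + 1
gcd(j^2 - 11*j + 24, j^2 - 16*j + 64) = j - 8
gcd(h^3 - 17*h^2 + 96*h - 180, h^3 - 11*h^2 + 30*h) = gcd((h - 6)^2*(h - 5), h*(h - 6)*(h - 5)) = h^2 - 11*h + 30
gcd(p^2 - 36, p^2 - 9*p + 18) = p - 6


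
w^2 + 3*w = w*(w + 3)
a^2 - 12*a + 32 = (a - 8)*(a - 4)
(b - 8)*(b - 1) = b^2 - 9*b + 8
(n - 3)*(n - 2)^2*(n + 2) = n^4 - 5*n^3 + 2*n^2 + 20*n - 24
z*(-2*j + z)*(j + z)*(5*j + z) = -10*j^3*z - 7*j^2*z^2 + 4*j*z^3 + z^4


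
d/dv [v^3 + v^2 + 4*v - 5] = 3*v^2 + 2*v + 4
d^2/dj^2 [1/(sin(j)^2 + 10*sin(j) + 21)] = 2*(-2*sin(j)^4 - 15*sin(j)^3 - 5*sin(j)^2 + 135*sin(j) + 79)/(sin(j)^2 + 10*sin(j) + 21)^3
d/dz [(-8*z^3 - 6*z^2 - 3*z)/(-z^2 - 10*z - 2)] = (8*z^4 + 160*z^3 + 105*z^2 + 24*z + 6)/(z^4 + 20*z^3 + 104*z^2 + 40*z + 4)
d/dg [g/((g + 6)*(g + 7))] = (42 - g^2)/(g^4 + 26*g^3 + 253*g^2 + 1092*g + 1764)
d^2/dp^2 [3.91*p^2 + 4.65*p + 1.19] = 7.82000000000000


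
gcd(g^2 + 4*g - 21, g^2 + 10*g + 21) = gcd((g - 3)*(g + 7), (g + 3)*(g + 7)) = g + 7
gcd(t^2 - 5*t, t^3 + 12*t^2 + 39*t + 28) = 1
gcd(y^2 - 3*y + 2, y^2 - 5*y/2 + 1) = y - 2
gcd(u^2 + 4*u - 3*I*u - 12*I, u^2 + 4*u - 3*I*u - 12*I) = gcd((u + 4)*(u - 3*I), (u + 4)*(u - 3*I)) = u^2 + u*(4 - 3*I) - 12*I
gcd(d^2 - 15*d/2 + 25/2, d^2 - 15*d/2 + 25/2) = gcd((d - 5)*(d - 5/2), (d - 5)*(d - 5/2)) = d^2 - 15*d/2 + 25/2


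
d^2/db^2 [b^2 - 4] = 2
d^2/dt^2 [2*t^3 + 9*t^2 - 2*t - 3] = 12*t + 18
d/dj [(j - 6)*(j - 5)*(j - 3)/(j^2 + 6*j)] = (j^4 + 12*j^3 - 147*j^2 + 180*j + 540)/(j^2*(j^2 + 12*j + 36))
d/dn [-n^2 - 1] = -2*n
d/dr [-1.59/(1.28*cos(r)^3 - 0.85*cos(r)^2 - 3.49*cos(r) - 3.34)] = (-6.1056*cos(r)^2 + 2.703*cos(r) + 5.5491)*sin(r)/(-1.28*cos(r)^3 + 0.85*cos(r)^2 + 3.49*cos(r) + 3.34)^2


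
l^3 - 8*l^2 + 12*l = l*(l - 6)*(l - 2)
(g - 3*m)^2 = g^2 - 6*g*m + 9*m^2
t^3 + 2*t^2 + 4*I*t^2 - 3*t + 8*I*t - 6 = (t + 2)*(t + I)*(t + 3*I)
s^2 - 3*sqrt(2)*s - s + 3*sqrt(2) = (s - 1)*(s - 3*sqrt(2))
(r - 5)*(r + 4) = r^2 - r - 20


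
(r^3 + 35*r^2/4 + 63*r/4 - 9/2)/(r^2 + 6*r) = r + 11/4 - 3/(4*r)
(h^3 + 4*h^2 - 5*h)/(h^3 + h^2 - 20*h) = (h - 1)/(h - 4)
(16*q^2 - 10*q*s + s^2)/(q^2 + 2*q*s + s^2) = (16*q^2 - 10*q*s + s^2)/(q^2 + 2*q*s + s^2)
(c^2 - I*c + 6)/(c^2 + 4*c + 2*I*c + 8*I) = (c - 3*I)/(c + 4)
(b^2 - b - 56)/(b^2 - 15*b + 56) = (b + 7)/(b - 7)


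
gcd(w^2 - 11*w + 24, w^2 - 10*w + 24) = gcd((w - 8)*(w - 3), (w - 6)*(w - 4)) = 1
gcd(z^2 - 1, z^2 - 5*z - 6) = z + 1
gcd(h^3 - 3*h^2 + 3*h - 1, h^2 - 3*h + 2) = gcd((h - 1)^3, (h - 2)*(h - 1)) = h - 1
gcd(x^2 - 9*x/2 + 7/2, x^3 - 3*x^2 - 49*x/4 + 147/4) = x - 7/2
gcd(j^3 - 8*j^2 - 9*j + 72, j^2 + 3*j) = j + 3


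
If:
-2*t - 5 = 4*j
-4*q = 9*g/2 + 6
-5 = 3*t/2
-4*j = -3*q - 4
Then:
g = -52/81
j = 5/12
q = -7/9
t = -10/3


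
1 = 1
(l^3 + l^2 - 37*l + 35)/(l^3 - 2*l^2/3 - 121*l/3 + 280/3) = 3*(l - 1)/(3*l - 8)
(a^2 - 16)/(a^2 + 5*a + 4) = (a - 4)/(a + 1)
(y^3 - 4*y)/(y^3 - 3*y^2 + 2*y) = (y + 2)/(y - 1)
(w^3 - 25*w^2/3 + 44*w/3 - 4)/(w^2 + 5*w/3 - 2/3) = (w^2 - 8*w + 12)/(w + 2)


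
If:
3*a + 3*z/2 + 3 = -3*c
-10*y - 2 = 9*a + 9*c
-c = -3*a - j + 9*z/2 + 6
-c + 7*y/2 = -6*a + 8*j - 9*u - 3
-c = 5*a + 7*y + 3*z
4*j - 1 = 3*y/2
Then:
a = 833/3034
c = -2525/3034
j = 551/1517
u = -11015/27306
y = 458/1517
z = -1342/1517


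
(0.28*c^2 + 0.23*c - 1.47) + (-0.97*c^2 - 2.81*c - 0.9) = -0.69*c^2 - 2.58*c - 2.37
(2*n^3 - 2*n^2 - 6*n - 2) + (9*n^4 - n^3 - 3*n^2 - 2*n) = 9*n^4 + n^3 - 5*n^2 - 8*n - 2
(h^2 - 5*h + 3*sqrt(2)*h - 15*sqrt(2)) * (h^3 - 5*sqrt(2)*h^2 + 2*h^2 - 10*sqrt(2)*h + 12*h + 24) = h^5 - 3*h^4 - 2*sqrt(2)*h^4 - 28*h^3 + 6*sqrt(2)*h^3 + 54*h^2 + 56*sqrt(2)*h^2 - 108*sqrt(2)*h + 180*h - 360*sqrt(2)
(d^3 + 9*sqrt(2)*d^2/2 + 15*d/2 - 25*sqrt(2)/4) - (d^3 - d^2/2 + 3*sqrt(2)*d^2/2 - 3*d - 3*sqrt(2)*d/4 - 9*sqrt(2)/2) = d^2/2 + 3*sqrt(2)*d^2 + 3*sqrt(2)*d/4 + 21*d/2 - 7*sqrt(2)/4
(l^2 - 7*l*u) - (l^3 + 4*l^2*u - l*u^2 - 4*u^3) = -l^3 - 4*l^2*u + l^2 + l*u^2 - 7*l*u + 4*u^3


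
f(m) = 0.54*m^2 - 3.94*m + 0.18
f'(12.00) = 9.02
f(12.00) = 30.66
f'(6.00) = 2.54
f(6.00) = -4.02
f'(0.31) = -3.61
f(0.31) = -0.99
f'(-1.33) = -5.38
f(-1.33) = 6.38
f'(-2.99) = -7.17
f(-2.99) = 16.79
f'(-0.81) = -4.81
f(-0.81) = 3.73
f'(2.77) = -0.95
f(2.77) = -6.59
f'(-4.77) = -9.09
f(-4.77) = 31.26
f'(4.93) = 1.38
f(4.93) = -6.12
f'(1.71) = -2.09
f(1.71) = -4.98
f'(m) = 1.08*m - 3.94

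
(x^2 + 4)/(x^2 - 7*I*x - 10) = (x + 2*I)/(x - 5*I)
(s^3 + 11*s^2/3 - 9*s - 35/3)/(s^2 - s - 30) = (3*s^2 - 4*s - 7)/(3*(s - 6))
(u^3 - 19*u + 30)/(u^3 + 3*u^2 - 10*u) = (u - 3)/u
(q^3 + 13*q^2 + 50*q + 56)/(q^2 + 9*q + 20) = (q^2 + 9*q + 14)/(q + 5)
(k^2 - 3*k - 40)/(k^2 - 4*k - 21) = (-k^2 + 3*k + 40)/(-k^2 + 4*k + 21)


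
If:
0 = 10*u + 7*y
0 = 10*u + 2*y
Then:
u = 0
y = 0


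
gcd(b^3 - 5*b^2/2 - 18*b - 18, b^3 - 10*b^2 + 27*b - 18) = b - 6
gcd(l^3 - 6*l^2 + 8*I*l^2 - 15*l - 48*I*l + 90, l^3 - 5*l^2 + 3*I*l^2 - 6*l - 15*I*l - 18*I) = l^2 + l*(-6 + 3*I) - 18*I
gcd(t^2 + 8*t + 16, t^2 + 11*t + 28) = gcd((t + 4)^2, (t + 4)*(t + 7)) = t + 4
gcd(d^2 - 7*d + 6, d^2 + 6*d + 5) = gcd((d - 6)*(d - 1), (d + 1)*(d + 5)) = 1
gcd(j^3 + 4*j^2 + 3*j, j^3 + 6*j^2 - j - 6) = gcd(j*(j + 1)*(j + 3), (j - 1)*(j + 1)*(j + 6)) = j + 1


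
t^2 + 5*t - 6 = (t - 1)*(t + 6)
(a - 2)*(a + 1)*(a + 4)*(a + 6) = a^4 + 9*a^3 + 12*a^2 - 44*a - 48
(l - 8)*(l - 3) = l^2 - 11*l + 24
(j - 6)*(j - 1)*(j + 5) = j^3 - 2*j^2 - 29*j + 30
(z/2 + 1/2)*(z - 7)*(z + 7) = z^3/2 + z^2/2 - 49*z/2 - 49/2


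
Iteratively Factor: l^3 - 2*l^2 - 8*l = (l - 4)*(l^2 + 2*l) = l*(l - 4)*(l + 2)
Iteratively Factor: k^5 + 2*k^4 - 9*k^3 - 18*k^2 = (k + 3)*(k^4 - k^3 - 6*k^2) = (k + 2)*(k + 3)*(k^3 - 3*k^2) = (k - 3)*(k + 2)*(k + 3)*(k^2) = k*(k - 3)*(k + 2)*(k + 3)*(k)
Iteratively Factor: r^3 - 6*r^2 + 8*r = (r - 4)*(r^2 - 2*r) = r*(r - 4)*(r - 2)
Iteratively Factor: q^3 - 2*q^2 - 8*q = (q - 4)*(q^2 + 2*q) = (q - 4)*(q + 2)*(q)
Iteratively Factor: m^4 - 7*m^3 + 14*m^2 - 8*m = (m - 1)*(m^3 - 6*m^2 + 8*m) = (m - 4)*(m - 1)*(m^2 - 2*m) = m*(m - 4)*(m - 1)*(m - 2)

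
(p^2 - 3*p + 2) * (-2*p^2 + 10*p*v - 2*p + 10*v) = -2*p^4 + 10*p^3*v + 4*p^3 - 20*p^2*v + 2*p^2 - 10*p*v - 4*p + 20*v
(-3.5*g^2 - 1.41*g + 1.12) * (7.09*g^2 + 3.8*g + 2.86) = -24.815*g^4 - 23.2969*g^3 - 7.4272*g^2 + 0.223400000000001*g + 3.2032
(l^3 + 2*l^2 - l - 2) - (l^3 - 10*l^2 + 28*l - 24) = 12*l^2 - 29*l + 22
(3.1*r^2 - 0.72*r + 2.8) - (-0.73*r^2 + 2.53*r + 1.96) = 3.83*r^2 - 3.25*r + 0.84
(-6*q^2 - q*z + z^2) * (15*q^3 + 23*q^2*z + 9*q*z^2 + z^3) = -90*q^5 - 153*q^4*z - 62*q^3*z^2 + 8*q^2*z^3 + 8*q*z^4 + z^5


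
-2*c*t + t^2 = t*(-2*c + t)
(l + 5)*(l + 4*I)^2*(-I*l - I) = -I*l^4 + 8*l^3 - 6*I*l^3 + 48*l^2 + 11*I*l^2 + 40*l + 96*I*l + 80*I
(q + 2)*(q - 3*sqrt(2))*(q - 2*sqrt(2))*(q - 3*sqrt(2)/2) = q^4 - 13*sqrt(2)*q^3/2 + 2*q^3 - 13*sqrt(2)*q^2 + 27*q^2 - 18*sqrt(2)*q + 54*q - 36*sqrt(2)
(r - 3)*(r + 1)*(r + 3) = r^3 + r^2 - 9*r - 9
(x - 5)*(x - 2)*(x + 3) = x^3 - 4*x^2 - 11*x + 30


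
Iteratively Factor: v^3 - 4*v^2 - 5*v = (v)*(v^2 - 4*v - 5) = v*(v - 5)*(v + 1)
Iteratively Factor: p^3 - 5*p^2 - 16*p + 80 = (p - 5)*(p^2 - 16) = (p - 5)*(p - 4)*(p + 4)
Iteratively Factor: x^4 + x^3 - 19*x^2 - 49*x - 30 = (x - 5)*(x^3 + 6*x^2 + 11*x + 6) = (x - 5)*(x + 1)*(x^2 + 5*x + 6) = (x - 5)*(x + 1)*(x + 2)*(x + 3)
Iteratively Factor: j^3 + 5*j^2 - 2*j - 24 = (j + 3)*(j^2 + 2*j - 8) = (j + 3)*(j + 4)*(j - 2)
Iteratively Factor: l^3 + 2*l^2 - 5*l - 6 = (l + 1)*(l^2 + l - 6) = (l - 2)*(l + 1)*(l + 3)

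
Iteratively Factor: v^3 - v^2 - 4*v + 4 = (v - 1)*(v^2 - 4) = (v - 2)*(v - 1)*(v + 2)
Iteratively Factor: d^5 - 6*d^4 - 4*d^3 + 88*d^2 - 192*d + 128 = (d - 4)*(d^4 - 2*d^3 - 12*d^2 + 40*d - 32) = (d - 4)*(d - 2)*(d^3 - 12*d + 16) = (d - 4)*(d - 2)^2*(d^2 + 2*d - 8) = (d - 4)*(d - 2)^2*(d + 4)*(d - 2)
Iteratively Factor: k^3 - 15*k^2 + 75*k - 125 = (k - 5)*(k^2 - 10*k + 25) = (k - 5)^2*(k - 5)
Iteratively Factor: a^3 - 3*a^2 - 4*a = (a - 4)*(a^2 + a) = a*(a - 4)*(a + 1)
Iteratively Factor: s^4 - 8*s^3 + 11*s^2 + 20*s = (s - 5)*(s^3 - 3*s^2 - 4*s) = (s - 5)*(s + 1)*(s^2 - 4*s) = s*(s - 5)*(s + 1)*(s - 4)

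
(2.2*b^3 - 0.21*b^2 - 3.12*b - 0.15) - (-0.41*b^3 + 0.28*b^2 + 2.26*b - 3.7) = 2.61*b^3 - 0.49*b^2 - 5.38*b + 3.55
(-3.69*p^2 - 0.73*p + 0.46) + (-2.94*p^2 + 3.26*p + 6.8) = -6.63*p^2 + 2.53*p + 7.26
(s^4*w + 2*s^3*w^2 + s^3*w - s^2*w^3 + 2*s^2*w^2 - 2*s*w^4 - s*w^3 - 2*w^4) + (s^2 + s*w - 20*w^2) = s^4*w + 2*s^3*w^2 + s^3*w - s^2*w^3 + 2*s^2*w^2 + s^2 - 2*s*w^4 - s*w^3 + s*w - 2*w^4 - 20*w^2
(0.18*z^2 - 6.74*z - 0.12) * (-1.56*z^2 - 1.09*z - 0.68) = -0.2808*z^4 + 10.3182*z^3 + 7.4114*z^2 + 4.714*z + 0.0816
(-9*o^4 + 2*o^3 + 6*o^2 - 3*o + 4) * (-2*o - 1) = 18*o^5 + 5*o^4 - 14*o^3 - 5*o - 4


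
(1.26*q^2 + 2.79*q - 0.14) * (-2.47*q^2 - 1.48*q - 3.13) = -3.1122*q^4 - 8.7561*q^3 - 7.7272*q^2 - 8.5255*q + 0.4382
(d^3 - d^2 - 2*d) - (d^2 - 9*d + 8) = d^3 - 2*d^2 + 7*d - 8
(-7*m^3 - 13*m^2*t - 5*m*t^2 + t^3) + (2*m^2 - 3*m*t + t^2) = -7*m^3 - 13*m^2*t + 2*m^2 - 5*m*t^2 - 3*m*t + t^3 + t^2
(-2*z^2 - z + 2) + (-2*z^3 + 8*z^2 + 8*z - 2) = -2*z^3 + 6*z^2 + 7*z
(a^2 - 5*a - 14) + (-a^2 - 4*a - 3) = -9*a - 17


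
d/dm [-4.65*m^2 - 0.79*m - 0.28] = -9.3*m - 0.79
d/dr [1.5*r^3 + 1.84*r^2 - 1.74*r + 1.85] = 4.5*r^2 + 3.68*r - 1.74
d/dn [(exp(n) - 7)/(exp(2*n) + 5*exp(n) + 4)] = (-(exp(n) - 7)*(2*exp(n) + 5) + exp(2*n) + 5*exp(n) + 4)*exp(n)/(exp(2*n) + 5*exp(n) + 4)^2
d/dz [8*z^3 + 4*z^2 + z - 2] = 24*z^2 + 8*z + 1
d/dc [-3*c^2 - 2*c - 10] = -6*c - 2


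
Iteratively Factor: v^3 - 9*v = (v - 3)*(v^2 + 3*v) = (v - 3)*(v + 3)*(v)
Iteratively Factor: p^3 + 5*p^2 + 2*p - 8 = (p + 2)*(p^2 + 3*p - 4) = (p - 1)*(p + 2)*(p + 4)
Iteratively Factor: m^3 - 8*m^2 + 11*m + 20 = (m - 4)*(m^2 - 4*m - 5) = (m - 4)*(m + 1)*(m - 5)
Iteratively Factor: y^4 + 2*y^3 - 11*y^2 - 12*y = (y)*(y^3 + 2*y^2 - 11*y - 12) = y*(y - 3)*(y^2 + 5*y + 4) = y*(y - 3)*(y + 4)*(y + 1)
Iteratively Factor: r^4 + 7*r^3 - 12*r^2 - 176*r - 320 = (r + 4)*(r^3 + 3*r^2 - 24*r - 80) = (r + 4)^2*(r^2 - r - 20) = (r - 5)*(r + 4)^2*(r + 4)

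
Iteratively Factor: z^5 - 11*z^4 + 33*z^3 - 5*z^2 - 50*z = (z + 1)*(z^4 - 12*z^3 + 45*z^2 - 50*z) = (z - 5)*(z + 1)*(z^3 - 7*z^2 + 10*z) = (z - 5)^2*(z + 1)*(z^2 - 2*z) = z*(z - 5)^2*(z + 1)*(z - 2)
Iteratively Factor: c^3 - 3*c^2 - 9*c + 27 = (c + 3)*(c^2 - 6*c + 9) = (c - 3)*(c + 3)*(c - 3)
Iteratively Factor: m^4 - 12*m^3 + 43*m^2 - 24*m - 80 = (m - 4)*(m^3 - 8*m^2 + 11*m + 20) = (m - 4)^2*(m^2 - 4*m - 5) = (m - 4)^2*(m + 1)*(m - 5)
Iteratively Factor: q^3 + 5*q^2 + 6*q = (q + 3)*(q^2 + 2*q) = (q + 2)*(q + 3)*(q)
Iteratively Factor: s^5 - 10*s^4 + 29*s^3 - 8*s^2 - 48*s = (s - 4)*(s^4 - 6*s^3 + 5*s^2 + 12*s) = s*(s - 4)*(s^3 - 6*s^2 + 5*s + 12) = s*(s - 4)*(s - 3)*(s^2 - 3*s - 4) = s*(s - 4)^2*(s - 3)*(s + 1)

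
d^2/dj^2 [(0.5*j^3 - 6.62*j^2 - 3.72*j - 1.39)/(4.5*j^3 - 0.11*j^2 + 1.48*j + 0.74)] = (-267.615*j^6 - 471.96*j^5 - 82.1664*j^4 + 369.209904*j^3 + 93.058278*j^2 + 28.955904*j - 5.41754)/(91.125*j^9 - 6.6825*j^8 + 90.07335*j^7 + 40.558069*j^6 + 27.426324*j^5 + 28.87443*j^4 + 9.91156*j^3 + 4.68198*j^2 + 2.431344*j + 0.405224)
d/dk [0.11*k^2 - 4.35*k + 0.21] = 0.22*k - 4.35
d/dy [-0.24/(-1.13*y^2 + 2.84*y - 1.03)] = (0.6816 - 0.5424*y)/(1.13*y^2 - 2.84*y + 1.03)^2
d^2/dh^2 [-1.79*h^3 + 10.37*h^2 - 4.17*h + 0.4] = 20.74 - 10.74*h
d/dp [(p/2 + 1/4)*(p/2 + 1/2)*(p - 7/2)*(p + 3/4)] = p^3 - 15*p^2/16 - 25*p/8 - 85/64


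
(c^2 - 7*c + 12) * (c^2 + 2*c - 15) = c^4 - 5*c^3 - 17*c^2 + 129*c - 180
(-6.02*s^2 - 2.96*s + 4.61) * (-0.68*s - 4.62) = 4.0936*s^3 + 29.8252*s^2 + 10.5404*s - 21.2982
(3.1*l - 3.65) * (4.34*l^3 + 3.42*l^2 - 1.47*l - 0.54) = 13.454*l^4 - 5.239*l^3 - 17.04*l^2 + 3.6915*l + 1.971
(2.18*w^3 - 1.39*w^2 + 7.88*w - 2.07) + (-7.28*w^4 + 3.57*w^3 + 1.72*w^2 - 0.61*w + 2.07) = -7.28*w^4 + 5.75*w^3 + 0.33*w^2 + 7.27*w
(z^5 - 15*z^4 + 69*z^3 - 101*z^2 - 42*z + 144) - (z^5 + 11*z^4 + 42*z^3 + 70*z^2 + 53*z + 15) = -26*z^4 + 27*z^3 - 171*z^2 - 95*z + 129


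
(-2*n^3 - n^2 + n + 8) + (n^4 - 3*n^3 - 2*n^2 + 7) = n^4 - 5*n^3 - 3*n^2 + n + 15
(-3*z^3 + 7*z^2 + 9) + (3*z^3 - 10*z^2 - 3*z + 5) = -3*z^2 - 3*z + 14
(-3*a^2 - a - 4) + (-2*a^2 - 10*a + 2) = -5*a^2 - 11*a - 2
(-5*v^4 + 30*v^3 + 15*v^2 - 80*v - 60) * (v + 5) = -5*v^5 + 5*v^4 + 165*v^3 - 5*v^2 - 460*v - 300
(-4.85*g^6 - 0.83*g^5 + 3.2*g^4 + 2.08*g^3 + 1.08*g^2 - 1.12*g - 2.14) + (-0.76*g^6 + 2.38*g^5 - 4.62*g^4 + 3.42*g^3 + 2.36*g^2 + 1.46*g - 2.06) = -5.61*g^6 + 1.55*g^5 - 1.42*g^4 + 5.5*g^3 + 3.44*g^2 + 0.34*g - 4.2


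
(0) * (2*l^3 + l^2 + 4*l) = 0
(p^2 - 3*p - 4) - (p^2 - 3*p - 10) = 6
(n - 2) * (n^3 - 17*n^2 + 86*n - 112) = n^4 - 19*n^3 + 120*n^2 - 284*n + 224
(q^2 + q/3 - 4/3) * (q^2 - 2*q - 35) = q^4 - 5*q^3/3 - 37*q^2 - 9*q + 140/3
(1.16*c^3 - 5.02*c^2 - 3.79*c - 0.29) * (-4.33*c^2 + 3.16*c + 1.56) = -5.0228*c^5 + 25.4022*c^4 + 2.3571*c^3 - 18.5519*c^2 - 6.8288*c - 0.4524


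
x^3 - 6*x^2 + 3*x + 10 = (x - 5)*(x - 2)*(x + 1)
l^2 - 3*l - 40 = (l - 8)*(l + 5)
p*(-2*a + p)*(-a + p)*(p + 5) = 2*a^2*p^2 + 10*a^2*p - 3*a*p^3 - 15*a*p^2 + p^4 + 5*p^3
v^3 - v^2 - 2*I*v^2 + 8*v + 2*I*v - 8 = (v - 1)*(v - 4*I)*(v + 2*I)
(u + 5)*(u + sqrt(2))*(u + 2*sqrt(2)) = u^3 + 3*sqrt(2)*u^2 + 5*u^2 + 4*u + 15*sqrt(2)*u + 20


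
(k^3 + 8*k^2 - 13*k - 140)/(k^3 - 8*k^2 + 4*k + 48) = (k^2 + 12*k + 35)/(k^2 - 4*k - 12)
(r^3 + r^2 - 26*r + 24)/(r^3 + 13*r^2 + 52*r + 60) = (r^2 - 5*r + 4)/(r^2 + 7*r + 10)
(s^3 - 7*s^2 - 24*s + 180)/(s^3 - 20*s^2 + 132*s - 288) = (s + 5)/(s - 8)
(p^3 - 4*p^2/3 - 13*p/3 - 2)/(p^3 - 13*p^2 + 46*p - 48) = (3*p^2 + 5*p + 2)/(3*(p^2 - 10*p + 16))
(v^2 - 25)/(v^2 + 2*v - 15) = (v - 5)/(v - 3)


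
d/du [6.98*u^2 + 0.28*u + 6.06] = 13.96*u + 0.28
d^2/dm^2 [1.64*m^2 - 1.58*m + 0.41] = 3.28000000000000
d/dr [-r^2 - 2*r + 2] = -2*r - 2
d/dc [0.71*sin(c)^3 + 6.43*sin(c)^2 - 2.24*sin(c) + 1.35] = (2.13*sin(c)^2 + 12.86*sin(c) - 2.24)*cos(c)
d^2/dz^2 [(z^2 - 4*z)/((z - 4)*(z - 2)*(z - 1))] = 2*(z^3 - 6*z + 6)/(z^6 - 9*z^5 + 33*z^4 - 63*z^3 + 66*z^2 - 36*z + 8)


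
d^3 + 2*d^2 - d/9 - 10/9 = (d - 2/3)*(d + 1)*(d + 5/3)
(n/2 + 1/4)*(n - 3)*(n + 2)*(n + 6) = n^4/2 + 11*n^3/4 - 19*n^2/4 - 21*n - 9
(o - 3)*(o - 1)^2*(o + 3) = o^4 - 2*o^3 - 8*o^2 + 18*o - 9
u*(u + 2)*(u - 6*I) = u^3 + 2*u^2 - 6*I*u^2 - 12*I*u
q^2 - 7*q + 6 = (q - 6)*(q - 1)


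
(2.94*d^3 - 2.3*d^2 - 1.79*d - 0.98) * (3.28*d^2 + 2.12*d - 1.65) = 9.6432*d^5 - 1.3112*d^4 - 15.5982*d^3 - 3.2142*d^2 + 0.8759*d + 1.617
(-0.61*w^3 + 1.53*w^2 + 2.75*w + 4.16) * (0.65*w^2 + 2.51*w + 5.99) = -0.3965*w^5 - 0.5366*w^4 + 1.9739*w^3 + 18.7712*w^2 + 26.9141*w + 24.9184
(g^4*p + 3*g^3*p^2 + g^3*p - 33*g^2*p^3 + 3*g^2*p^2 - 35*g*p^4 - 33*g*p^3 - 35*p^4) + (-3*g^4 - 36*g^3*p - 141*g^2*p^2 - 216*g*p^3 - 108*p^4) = g^4*p - 3*g^4 + 3*g^3*p^2 - 35*g^3*p - 33*g^2*p^3 - 138*g^2*p^2 - 35*g*p^4 - 249*g*p^3 - 143*p^4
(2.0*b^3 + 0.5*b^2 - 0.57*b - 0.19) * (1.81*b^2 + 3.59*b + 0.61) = 3.62*b^5 + 8.085*b^4 + 1.9833*b^3 - 2.0852*b^2 - 1.0298*b - 0.1159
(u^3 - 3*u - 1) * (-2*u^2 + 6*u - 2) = -2*u^5 + 6*u^4 + 4*u^3 - 16*u^2 + 2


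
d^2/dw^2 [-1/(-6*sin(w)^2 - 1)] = 12*(-12*sin(w)^4 + 20*sin(w)^2 - 1)/(6*sin(w)^2 + 1)^3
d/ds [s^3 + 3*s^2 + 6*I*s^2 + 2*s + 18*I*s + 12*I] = 3*s^2 + s*(6 + 12*I) + 2 + 18*I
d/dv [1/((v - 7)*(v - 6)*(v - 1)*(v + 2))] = 2*(-2*v^3 + 18*v^2 - 27*v - 34)/(v^8 - 24*v^7 + 198*v^6 - 512*v^5 - 1071*v^4 + 5688*v^3 + 88*v^2 - 11424*v + 7056)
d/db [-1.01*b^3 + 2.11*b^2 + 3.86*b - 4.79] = -3.03*b^2 + 4.22*b + 3.86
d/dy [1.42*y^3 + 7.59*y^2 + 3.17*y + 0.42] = 4.26*y^2 + 15.18*y + 3.17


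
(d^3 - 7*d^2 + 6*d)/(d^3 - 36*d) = (d - 1)/(d + 6)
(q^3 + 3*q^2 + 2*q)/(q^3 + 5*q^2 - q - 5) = q*(q + 2)/(q^2 + 4*q - 5)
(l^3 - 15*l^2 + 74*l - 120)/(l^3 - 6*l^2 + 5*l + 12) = (l^2 - 11*l + 30)/(l^2 - 2*l - 3)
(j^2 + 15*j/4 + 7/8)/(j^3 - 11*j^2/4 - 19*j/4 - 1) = (j + 7/2)/(j^2 - 3*j - 4)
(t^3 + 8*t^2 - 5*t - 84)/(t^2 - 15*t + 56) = (t^3 + 8*t^2 - 5*t - 84)/(t^2 - 15*t + 56)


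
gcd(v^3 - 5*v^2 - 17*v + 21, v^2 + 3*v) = v + 3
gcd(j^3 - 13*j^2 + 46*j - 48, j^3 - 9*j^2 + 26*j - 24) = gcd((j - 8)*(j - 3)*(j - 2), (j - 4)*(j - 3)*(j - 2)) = j^2 - 5*j + 6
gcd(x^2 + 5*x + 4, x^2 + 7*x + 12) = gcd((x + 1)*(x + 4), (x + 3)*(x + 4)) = x + 4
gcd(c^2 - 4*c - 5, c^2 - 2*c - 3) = c + 1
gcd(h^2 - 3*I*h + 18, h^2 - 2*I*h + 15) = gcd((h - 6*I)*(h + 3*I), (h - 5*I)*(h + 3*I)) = h + 3*I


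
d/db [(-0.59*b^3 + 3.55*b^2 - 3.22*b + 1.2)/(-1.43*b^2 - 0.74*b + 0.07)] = (0.8437*b^4 + 0.873199999999999*b^3 - 7.3555*b^2 + 3.929*b + 0.6626)/(2.0449*b^4 + 2.1164*b^3 + 0.3474*b^2 - 0.1036*b + 0.0049)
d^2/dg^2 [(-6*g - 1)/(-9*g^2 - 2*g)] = 2*(486*g^3 + 243*g^2 + 54*g + 4)/(g^3*(729*g^3 + 486*g^2 + 108*g + 8))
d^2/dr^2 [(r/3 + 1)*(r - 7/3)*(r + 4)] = 2*r + 28/9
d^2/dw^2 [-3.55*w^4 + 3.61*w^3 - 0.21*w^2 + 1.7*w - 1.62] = -42.6*w^2 + 21.66*w - 0.42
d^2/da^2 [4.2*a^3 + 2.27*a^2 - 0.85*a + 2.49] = 25.2*a + 4.54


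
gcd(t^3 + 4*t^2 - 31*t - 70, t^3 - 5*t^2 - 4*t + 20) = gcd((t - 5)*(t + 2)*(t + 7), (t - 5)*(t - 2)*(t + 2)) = t^2 - 3*t - 10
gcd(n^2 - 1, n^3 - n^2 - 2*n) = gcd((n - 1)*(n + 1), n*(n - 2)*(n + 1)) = n + 1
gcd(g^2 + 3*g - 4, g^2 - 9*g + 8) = g - 1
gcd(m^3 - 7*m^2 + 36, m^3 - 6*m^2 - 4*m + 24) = m^2 - 4*m - 12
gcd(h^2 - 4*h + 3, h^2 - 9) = h - 3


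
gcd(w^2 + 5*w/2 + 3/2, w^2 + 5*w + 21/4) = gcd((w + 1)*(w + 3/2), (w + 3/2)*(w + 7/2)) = w + 3/2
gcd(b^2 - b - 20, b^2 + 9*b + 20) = b + 4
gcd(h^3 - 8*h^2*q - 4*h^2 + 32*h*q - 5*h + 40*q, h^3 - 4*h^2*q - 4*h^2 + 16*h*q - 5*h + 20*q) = h^2 - 4*h - 5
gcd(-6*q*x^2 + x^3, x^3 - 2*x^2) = x^2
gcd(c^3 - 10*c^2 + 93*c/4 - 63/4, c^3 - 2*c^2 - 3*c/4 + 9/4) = c^2 - 3*c + 9/4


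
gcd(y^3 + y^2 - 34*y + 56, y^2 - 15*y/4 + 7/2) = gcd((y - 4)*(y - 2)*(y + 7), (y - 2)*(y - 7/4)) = y - 2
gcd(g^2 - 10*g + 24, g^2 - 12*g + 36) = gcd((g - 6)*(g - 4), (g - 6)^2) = g - 6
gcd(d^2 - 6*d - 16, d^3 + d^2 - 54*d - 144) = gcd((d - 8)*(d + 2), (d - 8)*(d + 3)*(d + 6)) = d - 8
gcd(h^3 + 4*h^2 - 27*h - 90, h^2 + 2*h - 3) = h + 3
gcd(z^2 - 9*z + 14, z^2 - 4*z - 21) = z - 7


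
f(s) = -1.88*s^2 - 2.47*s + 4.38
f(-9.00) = -125.67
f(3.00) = -19.95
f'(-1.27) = 2.31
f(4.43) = -43.46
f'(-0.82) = 0.61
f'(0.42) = -4.05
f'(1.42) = -7.81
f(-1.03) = 4.93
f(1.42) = -2.92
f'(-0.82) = 0.61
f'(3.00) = -13.75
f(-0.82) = 5.14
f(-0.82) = 5.14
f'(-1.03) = 1.40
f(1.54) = -3.88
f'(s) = -3.76*s - 2.47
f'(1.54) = -8.26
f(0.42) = 3.01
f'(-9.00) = 31.37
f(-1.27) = 4.48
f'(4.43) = -19.13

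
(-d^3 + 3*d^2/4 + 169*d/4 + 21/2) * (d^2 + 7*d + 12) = -d^5 - 25*d^4/4 + 71*d^3/2 + 1261*d^2/4 + 1161*d/2 + 126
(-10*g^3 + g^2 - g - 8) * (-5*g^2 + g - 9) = 50*g^5 - 15*g^4 + 96*g^3 + 30*g^2 + g + 72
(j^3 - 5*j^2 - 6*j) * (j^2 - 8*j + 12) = j^5 - 13*j^4 + 46*j^3 - 12*j^2 - 72*j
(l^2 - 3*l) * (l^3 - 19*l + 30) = l^5 - 3*l^4 - 19*l^3 + 87*l^2 - 90*l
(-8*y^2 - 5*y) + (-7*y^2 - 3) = -15*y^2 - 5*y - 3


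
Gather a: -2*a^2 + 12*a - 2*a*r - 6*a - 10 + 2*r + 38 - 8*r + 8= -2*a^2 + a*(6 - 2*r) - 6*r + 36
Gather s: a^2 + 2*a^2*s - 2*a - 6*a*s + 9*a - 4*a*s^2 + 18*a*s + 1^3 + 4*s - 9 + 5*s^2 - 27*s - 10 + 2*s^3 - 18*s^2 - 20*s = a^2 + 7*a + 2*s^3 + s^2*(-4*a - 13) + s*(2*a^2 + 12*a - 43) - 18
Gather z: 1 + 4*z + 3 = 4*z + 4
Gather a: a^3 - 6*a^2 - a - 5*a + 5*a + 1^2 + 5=a^3 - 6*a^2 - a + 6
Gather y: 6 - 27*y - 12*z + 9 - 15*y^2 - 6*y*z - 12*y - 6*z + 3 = -15*y^2 + y*(-6*z - 39) - 18*z + 18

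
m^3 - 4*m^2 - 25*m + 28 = (m - 7)*(m - 1)*(m + 4)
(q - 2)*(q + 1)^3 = q^4 + q^3 - 3*q^2 - 5*q - 2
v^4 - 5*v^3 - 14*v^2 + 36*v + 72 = (v - 6)*(v - 3)*(v + 2)^2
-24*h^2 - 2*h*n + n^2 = (-6*h + n)*(4*h + n)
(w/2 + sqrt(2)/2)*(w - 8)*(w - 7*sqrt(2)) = w^3/2 - 3*sqrt(2)*w^2 - 4*w^2 - 7*w + 24*sqrt(2)*w + 56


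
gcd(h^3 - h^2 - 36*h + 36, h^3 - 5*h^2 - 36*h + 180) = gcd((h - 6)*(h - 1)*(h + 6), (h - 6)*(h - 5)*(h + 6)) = h^2 - 36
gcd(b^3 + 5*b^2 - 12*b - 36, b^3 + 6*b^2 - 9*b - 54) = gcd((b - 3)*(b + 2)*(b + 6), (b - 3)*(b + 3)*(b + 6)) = b^2 + 3*b - 18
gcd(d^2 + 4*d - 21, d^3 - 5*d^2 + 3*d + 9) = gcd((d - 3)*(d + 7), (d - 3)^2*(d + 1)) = d - 3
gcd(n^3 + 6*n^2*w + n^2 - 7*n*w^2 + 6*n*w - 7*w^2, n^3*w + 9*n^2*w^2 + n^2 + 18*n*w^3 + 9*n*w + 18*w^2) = 1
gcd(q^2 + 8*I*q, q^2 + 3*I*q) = q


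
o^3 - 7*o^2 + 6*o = o*(o - 6)*(o - 1)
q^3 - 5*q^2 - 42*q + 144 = (q - 8)*(q - 3)*(q + 6)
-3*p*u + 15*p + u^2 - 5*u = (-3*p + u)*(u - 5)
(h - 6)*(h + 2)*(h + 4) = h^3 - 28*h - 48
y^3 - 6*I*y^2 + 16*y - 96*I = (y - 6*I)*(y - 4*I)*(y + 4*I)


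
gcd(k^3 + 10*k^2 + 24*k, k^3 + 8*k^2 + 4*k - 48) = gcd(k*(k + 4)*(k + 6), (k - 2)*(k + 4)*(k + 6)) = k^2 + 10*k + 24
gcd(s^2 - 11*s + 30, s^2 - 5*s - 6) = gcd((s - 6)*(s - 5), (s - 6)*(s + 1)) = s - 6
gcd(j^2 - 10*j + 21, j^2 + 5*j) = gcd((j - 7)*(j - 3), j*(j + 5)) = 1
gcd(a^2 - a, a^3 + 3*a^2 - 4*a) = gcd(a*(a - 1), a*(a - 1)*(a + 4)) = a^2 - a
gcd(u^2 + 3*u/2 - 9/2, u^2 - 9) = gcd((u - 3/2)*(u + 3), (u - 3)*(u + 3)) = u + 3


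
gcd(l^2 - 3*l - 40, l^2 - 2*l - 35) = l + 5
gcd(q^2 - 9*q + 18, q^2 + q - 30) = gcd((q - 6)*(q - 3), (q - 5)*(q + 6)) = 1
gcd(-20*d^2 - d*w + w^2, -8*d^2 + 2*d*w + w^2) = 4*d + w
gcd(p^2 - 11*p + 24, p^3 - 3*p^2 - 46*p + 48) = p - 8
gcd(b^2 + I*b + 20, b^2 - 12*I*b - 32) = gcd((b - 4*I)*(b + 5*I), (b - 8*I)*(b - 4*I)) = b - 4*I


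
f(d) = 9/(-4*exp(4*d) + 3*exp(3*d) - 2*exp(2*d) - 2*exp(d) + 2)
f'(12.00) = 0.00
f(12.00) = 0.00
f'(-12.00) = 0.00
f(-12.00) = 4.50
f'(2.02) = 0.00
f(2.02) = -0.00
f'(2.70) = 0.00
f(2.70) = -0.00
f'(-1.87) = 1.25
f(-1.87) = 5.44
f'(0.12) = 7.42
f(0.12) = -1.81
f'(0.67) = 0.81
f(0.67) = -0.20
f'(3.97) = 0.00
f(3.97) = -0.00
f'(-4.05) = 0.08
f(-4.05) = 4.58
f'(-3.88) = 0.10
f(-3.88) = 4.60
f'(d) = 9*(16*exp(4*d) - 9*exp(3*d) + 4*exp(2*d) + 2*exp(d))/(-4*exp(4*d) + 3*exp(3*d) - 2*exp(2*d) - 2*exp(d) + 2)^2 = (144*exp(3*d) - 81*exp(2*d) + 36*exp(d) + 18)*exp(d)/(4*exp(4*d) - 3*exp(3*d) + 2*exp(2*d) + 2*exp(d) - 2)^2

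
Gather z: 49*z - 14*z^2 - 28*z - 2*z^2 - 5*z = -16*z^2 + 16*z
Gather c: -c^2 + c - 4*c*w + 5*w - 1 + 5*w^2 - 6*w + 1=-c^2 + c*(1 - 4*w) + 5*w^2 - w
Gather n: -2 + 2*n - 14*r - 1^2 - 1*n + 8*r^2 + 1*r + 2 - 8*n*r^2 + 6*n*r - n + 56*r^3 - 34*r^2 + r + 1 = n*(-8*r^2 + 6*r) + 56*r^3 - 26*r^2 - 12*r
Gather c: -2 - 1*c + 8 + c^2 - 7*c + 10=c^2 - 8*c + 16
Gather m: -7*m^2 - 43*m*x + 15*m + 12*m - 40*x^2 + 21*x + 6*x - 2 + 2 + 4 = -7*m^2 + m*(27 - 43*x) - 40*x^2 + 27*x + 4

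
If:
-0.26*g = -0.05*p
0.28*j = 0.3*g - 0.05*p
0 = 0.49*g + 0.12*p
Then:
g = 0.00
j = 0.00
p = 0.00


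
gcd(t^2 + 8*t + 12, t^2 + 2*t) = t + 2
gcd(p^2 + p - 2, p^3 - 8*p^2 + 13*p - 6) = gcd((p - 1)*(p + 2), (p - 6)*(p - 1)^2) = p - 1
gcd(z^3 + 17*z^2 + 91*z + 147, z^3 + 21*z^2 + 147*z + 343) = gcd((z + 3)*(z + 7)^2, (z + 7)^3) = z^2 + 14*z + 49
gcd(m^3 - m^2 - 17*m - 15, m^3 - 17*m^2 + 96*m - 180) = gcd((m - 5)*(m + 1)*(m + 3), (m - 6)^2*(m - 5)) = m - 5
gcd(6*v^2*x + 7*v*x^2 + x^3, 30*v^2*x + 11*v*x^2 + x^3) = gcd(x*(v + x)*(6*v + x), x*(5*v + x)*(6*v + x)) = 6*v*x + x^2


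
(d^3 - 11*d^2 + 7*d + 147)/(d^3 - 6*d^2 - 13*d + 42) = (d - 7)/(d - 2)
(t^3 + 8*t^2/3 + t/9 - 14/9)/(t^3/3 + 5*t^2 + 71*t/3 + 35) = (9*t^3 + 24*t^2 + t - 14)/(3*(t^3 + 15*t^2 + 71*t + 105))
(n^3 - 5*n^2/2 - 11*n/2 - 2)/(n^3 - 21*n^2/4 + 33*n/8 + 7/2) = 4*(n + 1)/(4*n - 7)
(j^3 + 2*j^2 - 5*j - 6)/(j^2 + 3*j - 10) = (j^2 + 4*j + 3)/(j + 5)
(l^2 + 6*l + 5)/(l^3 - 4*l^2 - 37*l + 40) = (l + 1)/(l^2 - 9*l + 8)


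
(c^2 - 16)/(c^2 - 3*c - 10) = (16 - c^2)/(-c^2 + 3*c + 10)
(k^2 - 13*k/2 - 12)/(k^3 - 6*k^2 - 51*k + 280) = (k + 3/2)/(k^2 + 2*k - 35)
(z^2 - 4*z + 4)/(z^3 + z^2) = (z^2 - 4*z + 4)/(z^2*(z + 1))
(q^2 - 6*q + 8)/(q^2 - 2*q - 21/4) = 4*(-q^2 + 6*q - 8)/(-4*q^2 + 8*q + 21)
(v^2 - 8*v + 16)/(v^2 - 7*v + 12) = (v - 4)/(v - 3)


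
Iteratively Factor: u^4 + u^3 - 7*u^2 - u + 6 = (u + 3)*(u^3 - 2*u^2 - u + 2) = (u + 1)*(u + 3)*(u^2 - 3*u + 2) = (u - 2)*(u + 1)*(u + 3)*(u - 1)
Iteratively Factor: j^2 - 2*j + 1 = (j - 1)*(j - 1)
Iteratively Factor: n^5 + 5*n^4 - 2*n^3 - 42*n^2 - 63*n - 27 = (n + 1)*(n^4 + 4*n^3 - 6*n^2 - 36*n - 27) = (n + 1)^2*(n^3 + 3*n^2 - 9*n - 27) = (n + 1)^2*(n + 3)*(n^2 - 9) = (n - 3)*(n + 1)^2*(n + 3)*(n + 3)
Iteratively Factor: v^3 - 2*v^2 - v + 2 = (v + 1)*(v^2 - 3*v + 2) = (v - 1)*(v + 1)*(v - 2)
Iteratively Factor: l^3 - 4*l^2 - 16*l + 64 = (l - 4)*(l^2 - 16) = (l - 4)*(l + 4)*(l - 4)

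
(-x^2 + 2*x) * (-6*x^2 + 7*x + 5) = 6*x^4 - 19*x^3 + 9*x^2 + 10*x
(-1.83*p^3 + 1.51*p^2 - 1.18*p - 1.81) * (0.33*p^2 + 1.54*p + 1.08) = -0.6039*p^5 - 2.3199*p^4 - 0.0404*p^3 - 0.7837*p^2 - 4.0618*p - 1.9548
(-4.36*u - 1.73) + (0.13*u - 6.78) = -4.23*u - 8.51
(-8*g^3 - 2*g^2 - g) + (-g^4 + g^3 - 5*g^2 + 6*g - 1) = -g^4 - 7*g^3 - 7*g^2 + 5*g - 1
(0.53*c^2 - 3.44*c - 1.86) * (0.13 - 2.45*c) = -1.2985*c^3 + 8.4969*c^2 + 4.1098*c - 0.2418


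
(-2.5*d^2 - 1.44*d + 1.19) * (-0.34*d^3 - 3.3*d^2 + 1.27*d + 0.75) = 0.85*d^5 + 8.7396*d^4 + 1.1724*d^3 - 7.6308*d^2 + 0.4313*d + 0.8925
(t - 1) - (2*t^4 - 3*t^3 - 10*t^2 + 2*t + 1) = -2*t^4 + 3*t^3 + 10*t^2 - t - 2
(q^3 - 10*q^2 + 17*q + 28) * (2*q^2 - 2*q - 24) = 2*q^5 - 22*q^4 + 30*q^3 + 262*q^2 - 464*q - 672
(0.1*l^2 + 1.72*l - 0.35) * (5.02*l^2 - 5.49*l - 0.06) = 0.502*l^4 + 8.0854*l^3 - 11.2058*l^2 + 1.8183*l + 0.021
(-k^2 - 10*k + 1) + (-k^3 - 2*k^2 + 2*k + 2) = -k^3 - 3*k^2 - 8*k + 3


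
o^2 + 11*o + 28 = (o + 4)*(o + 7)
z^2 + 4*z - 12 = (z - 2)*(z + 6)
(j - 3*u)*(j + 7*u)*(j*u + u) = j^3*u + 4*j^2*u^2 + j^2*u - 21*j*u^3 + 4*j*u^2 - 21*u^3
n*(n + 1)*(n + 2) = n^3 + 3*n^2 + 2*n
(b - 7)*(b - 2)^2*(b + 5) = b^4 - 6*b^3 - 23*b^2 + 132*b - 140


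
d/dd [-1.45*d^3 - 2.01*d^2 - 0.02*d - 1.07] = -4.35*d^2 - 4.02*d - 0.02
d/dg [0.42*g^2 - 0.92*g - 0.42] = 0.84*g - 0.92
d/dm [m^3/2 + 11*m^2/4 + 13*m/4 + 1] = 3*m^2/2 + 11*m/2 + 13/4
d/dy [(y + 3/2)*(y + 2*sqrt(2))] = 2*y + 3/2 + 2*sqrt(2)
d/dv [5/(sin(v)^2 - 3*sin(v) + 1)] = 5*(3 - 2*sin(v))*cos(v)/(sin(v)^2 - 3*sin(v) + 1)^2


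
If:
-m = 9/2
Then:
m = -9/2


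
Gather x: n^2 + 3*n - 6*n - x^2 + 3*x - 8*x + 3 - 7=n^2 - 3*n - x^2 - 5*x - 4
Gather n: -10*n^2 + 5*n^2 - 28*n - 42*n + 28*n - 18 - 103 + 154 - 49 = -5*n^2 - 42*n - 16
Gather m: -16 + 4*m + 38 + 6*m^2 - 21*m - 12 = 6*m^2 - 17*m + 10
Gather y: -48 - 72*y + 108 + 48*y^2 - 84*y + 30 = 48*y^2 - 156*y + 90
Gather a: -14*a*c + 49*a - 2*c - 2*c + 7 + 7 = a*(49 - 14*c) - 4*c + 14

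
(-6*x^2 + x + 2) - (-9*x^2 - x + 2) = 3*x^2 + 2*x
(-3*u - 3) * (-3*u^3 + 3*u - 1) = 9*u^4 + 9*u^3 - 9*u^2 - 6*u + 3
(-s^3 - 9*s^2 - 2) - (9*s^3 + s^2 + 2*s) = -10*s^3 - 10*s^2 - 2*s - 2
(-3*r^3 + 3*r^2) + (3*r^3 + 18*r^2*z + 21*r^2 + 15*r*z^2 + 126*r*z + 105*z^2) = 18*r^2*z + 24*r^2 + 15*r*z^2 + 126*r*z + 105*z^2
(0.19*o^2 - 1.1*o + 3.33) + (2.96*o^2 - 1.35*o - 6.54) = 3.15*o^2 - 2.45*o - 3.21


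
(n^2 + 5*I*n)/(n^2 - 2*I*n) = (n + 5*I)/(n - 2*I)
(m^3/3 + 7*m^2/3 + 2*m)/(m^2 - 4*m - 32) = m*(m^2 + 7*m + 6)/(3*(m^2 - 4*m - 32))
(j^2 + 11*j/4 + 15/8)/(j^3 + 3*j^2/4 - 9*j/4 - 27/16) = 2*(4*j + 5)/(8*j^2 - 6*j - 9)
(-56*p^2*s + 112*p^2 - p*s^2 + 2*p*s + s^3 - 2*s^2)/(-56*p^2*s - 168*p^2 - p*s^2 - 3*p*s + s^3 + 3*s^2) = (s - 2)/(s + 3)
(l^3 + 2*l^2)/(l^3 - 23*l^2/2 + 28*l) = 2*l*(l + 2)/(2*l^2 - 23*l + 56)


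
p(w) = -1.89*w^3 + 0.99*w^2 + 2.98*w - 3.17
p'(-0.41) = 1.22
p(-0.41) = -4.10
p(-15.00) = 6553.63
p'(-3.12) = -58.39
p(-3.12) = 54.57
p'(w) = -5.67*w^2 + 1.98*w + 2.98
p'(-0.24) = 2.18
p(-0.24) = -3.80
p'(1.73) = -10.56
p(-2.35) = 19.82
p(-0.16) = -3.61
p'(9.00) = -438.47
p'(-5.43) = -174.95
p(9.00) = -1273.97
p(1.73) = -4.84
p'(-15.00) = -1302.47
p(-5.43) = 312.43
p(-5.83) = 387.62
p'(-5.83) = -201.28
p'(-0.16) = 2.52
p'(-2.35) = -32.99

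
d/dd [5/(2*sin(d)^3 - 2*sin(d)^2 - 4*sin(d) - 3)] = 10*(-3*sin(d)^2 + 2*sin(d) + 2)*cos(d)/(-5*sin(d)/2 - sin(3*d)/2 + cos(2*d) - 4)^2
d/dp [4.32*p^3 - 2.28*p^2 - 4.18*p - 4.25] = 12.96*p^2 - 4.56*p - 4.18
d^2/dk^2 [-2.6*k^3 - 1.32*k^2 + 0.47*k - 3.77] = -15.6*k - 2.64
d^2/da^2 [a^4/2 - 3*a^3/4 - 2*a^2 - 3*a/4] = 6*a^2 - 9*a/2 - 4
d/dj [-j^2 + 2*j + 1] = 2 - 2*j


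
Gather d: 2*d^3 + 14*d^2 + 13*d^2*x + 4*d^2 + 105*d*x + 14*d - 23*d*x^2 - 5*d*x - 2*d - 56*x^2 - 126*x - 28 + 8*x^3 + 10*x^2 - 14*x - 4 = 2*d^3 + d^2*(13*x + 18) + d*(-23*x^2 + 100*x + 12) + 8*x^3 - 46*x^2 - 140*x - 32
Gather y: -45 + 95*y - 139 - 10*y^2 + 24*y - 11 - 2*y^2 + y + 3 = -12*y^2 + 120*y - 192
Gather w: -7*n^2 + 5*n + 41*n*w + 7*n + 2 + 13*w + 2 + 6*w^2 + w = -7*n^2 + 12*n + 6*w^2 + w*(41*n + 14) + 4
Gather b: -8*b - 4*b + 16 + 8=24 - 12*b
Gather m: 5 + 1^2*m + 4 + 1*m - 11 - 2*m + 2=0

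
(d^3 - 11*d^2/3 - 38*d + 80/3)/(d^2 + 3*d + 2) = (3*d^3 - 11*d^2 - 114*d + 80)/(3*(d^2 + 3*d + 2))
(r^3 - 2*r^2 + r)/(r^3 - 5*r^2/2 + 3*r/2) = 2*(r - 1)/(2*r - 3)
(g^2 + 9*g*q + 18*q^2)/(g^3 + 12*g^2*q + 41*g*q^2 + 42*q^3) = (g + 6*q)/(g^2 + 9*g*q + 14*q^2)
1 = 1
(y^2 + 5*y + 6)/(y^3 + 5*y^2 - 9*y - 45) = (y + 2)/(y^2 + 2*y - 15)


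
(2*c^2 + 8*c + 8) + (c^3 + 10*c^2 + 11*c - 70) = c^3 + 12*c^2 + 19*c - 62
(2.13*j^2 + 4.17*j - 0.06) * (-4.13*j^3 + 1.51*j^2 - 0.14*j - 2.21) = -8.7969*j^5 - 14.0058*j^4 + 6.2463*j^3 - 5.3817*j^2 - 9.2073*j + 0.1326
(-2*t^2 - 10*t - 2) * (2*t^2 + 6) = -4*t^4 - 20*t^3 - 16*t^2 - 60*t - 12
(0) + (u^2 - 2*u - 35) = u^2 - 2*u - 35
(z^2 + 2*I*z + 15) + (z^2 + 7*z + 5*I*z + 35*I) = 2*z^2 + 7*z + 7*I*z + 15 + 35*I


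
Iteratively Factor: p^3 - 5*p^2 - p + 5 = (p + 1)*(p^2 - 6*p + 5) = (p - 5)*(p + 1)*(p - 1)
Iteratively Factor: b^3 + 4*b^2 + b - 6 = (b - 1)*(b^2 + 5*b + 6) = (b - 1)*(b + 3)*(b + 2)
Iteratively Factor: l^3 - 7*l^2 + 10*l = (l - 2)*(l^2 - 5*l) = (l - 5)*(l - 2)*(l)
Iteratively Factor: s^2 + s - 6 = (s - 2)*(s + 3)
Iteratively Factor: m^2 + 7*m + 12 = (m + 3)*(m + 4)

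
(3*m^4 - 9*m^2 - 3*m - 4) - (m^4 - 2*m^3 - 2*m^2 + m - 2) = 2*m^4 + 2*m^3 - 7*m^2 - 4*m - 2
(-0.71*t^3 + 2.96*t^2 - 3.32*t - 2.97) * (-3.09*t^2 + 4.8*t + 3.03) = 2.1939*t^5 - 12.5544*t^4 + 22.3155*t^3 + 2.2101*t^2 - 24.3156*t - 8.9991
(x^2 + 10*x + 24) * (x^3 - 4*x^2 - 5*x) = x^5 + 6*x^4 - 21*x^3 - 146*x^2 - 120*x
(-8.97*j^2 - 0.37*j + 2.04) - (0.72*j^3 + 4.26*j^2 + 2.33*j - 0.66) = -0.72*j^3 - 13.23*j^2 - 2.7*j + 2.7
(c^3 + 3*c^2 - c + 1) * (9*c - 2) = 9*c^4 + 25*c^3 - 15*c^2 + 11*c - 2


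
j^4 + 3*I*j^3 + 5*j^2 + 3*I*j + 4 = (j - I)^2*(j + I)*(j + 4*I)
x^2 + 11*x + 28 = (x + 4)*(x + 7)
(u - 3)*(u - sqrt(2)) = u^2 - 3*u - sqrt(2)*u + 3*sqrt(2)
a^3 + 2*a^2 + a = a*(a + 1)^2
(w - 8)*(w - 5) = w^2 - 13*w + 40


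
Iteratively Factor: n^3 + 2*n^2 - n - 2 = (n + 2)*(n^2 - 1) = (n + 1)*(n + 2)*(n - 1)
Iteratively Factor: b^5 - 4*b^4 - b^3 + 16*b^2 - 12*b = (b - 3)*(b^4 - b^3 - 4*b^2 + 4*b) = (b - 3)*(b - 1)*(b^3 - 4*b) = (b - 3)*(b - 1)*(b + 2)*(b^2 - 2*b) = (b - 3)*(b - 2)*(b - 1)*(b + 2)*(b)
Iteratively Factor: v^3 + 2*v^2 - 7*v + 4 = (v - 1)*(v^2 + 3*v - 4) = (v - 1)^2*(v + 4)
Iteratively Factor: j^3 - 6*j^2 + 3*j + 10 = (j - 5)*(j^2 - j - 2) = (j - 5)*(j + 1)*(j - 2)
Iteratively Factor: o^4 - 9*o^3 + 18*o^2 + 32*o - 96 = (o - 3)*(o^3 - 6*o^2 + 32) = (o - 4)*(o - 3)*(o^2 - 2*o - 8) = (o - 4)^2*(o - 3)*(o + 2)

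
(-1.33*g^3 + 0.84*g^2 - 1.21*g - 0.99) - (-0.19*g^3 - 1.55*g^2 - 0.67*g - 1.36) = -1.14*g^3 + 2.39*g^2 - 0.54*g + 0.37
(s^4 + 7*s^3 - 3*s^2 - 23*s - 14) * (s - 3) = s^5 + 4*s^4 - 24*s^3 - 14*s^2 + 55*s + 42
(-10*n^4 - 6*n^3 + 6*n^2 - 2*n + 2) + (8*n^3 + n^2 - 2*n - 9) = -10*n^4 + 2*n^3 + 7*n^2 - 4*n - 7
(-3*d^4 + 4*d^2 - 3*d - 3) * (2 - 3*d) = 9*d^5 - 6*d^4 - 12*d^3 + 17*d^2 + 3*d - 6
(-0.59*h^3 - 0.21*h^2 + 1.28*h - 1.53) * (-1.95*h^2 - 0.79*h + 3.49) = 1.1505*h^5 + 0.8756*h^4 - 4.3892*h^3 + 1.2394*h^2 + 5.6759*h - 5.3397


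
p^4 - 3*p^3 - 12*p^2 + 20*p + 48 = (p - 4)*(p - 3)*(p + 2)^2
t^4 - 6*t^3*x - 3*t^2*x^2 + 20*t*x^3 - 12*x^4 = (t - 6*x)*(t - x)^2*(t + 2*x)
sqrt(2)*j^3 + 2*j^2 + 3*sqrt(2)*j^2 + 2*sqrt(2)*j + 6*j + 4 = (j + 2)*(j + sqrt(2))*(sqrt(2)*j + sqrt(2))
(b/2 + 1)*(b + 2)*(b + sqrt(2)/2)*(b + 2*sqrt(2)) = b^4/2 + 5*sqrt(2)*b^3/4 + 2*b^3 + 3*b^2 + 5*sqrt(2)*b^2 + 4*b + 5*sqrt(2)*b + 4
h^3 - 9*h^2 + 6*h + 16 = (h - 8)*(h - 2)*(h + 1)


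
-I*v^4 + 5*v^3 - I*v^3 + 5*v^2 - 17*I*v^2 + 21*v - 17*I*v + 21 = (v + 1)*(v - 3*I)*(v + 7*I)*(-I*v + 1)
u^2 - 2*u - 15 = (u - 5)*(u + 3)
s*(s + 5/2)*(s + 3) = s^3 + 11*s^2/2 + 15*s/2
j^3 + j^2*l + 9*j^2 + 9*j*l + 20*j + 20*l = (j + 4)*(j + 5)*(j + l)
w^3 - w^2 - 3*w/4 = w*(w - 3/2)*(w + 1/2)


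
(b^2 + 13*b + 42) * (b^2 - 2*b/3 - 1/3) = b^4 + 37*b^3/3 + 33*b^2 - 97*b/3 - 14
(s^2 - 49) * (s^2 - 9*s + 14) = s^4 - 9*s^3 - 35*s^2 + 441*s - 686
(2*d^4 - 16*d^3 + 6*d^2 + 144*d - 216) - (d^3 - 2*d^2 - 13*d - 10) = 2*d^4 - 17*d^3 + 8*d^2 + 157*d - 206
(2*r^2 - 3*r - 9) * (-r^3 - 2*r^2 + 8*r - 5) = -2*r^5 - r^4 + 31*r^3 - 16*r^2 - 57*r + 45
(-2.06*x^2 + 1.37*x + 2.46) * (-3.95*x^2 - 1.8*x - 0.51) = 8.137*x^4 - 1.7035*x^3 - 11.1324*x^2 - 5.1267*x - 1.2546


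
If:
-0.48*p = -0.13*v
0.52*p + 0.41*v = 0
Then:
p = 0.00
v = 0.00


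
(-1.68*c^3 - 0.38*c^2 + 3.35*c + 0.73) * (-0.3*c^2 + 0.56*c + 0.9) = 0.504*c^5 - 0.8268*c^4 - 2.7298*c^3 + 1.315*c^2 + 3.4238*c + 0.657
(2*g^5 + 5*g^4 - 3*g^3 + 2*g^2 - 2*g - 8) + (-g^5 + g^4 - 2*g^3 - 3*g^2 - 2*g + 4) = g^5 + 6*g^4 - 5*g^3 - g^2 - 4*g - 4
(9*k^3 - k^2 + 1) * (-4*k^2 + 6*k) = -36*k^5 + 58*k^4 - 6*k^3 - 4*k^2 + 6*k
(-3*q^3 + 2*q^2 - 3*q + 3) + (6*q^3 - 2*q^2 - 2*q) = 3*q^3 - 5*q + 3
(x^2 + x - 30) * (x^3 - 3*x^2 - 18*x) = x^5 - 2*x^4 - 51*x^3 + 72*x^2 + 540*x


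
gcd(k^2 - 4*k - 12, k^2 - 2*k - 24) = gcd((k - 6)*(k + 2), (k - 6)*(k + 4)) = k - 6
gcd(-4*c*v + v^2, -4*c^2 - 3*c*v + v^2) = -4*c + v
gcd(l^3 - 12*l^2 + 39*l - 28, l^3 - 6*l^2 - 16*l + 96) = l - 4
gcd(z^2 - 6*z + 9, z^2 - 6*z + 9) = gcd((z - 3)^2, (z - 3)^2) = z^2 - 6*z + 9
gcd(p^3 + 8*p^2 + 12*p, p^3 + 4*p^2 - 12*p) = p^2 + 6*p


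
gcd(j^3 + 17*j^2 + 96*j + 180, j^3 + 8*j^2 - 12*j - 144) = j^2 + 12*j + 36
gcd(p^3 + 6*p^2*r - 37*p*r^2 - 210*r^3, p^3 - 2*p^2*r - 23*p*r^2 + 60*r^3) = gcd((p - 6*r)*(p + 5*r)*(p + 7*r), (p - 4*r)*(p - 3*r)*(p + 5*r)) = p + 5*r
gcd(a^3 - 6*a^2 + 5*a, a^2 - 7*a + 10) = a - 5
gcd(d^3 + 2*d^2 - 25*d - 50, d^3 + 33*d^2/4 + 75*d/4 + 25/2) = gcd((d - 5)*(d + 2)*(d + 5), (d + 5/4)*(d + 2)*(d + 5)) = d^2 + 7*d + 10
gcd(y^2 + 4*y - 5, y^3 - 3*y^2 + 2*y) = y - 1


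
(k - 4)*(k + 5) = k^2 + k - 20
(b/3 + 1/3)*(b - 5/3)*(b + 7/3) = b^3/3 + 5*b^2/9 - 29*b/27 - 35/27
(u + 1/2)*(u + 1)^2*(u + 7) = u^4 + 19*u^3/2 + 39*u^2/2 + 29*u/2 + 7/2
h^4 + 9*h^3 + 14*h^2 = h^2*(h + 2)*(h + 7)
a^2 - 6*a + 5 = (a - 5)*(a - 1)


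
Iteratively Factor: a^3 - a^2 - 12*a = (a)*(a^2 - a - 12) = a*(a - 4)*(a + 3)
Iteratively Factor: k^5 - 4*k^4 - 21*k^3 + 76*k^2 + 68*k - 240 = (k + 2)*(k^4 - 6*k^3 - 9*k^2 + 94*k - 120) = (k + 2)*(k + 4)*(k^3 - 10*k^2 + 31*k - 30) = (k - 3)*(k + 2)*(k + 4)*(k^2 - 7*k + 10) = (k - 3)*(k - 2)*(k + 2)*(k + 4)*(k - 5)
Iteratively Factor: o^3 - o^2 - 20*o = (o - 5)*(o^2 + 4*o) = o*(o - 5)*(o + 4)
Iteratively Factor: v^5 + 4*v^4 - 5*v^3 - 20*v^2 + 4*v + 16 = (v - 2)*(v^4 + 6*v^3 + 7*v^2 - 6*v - 8) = (v - 2)*(v + 2)*(v^3 + 4*v^2 - v - 4) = (v - 2)*(v + 1)*(v + 2)*(v^2 + 3*v - 4) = (v - 2)*(v + 1)*(v + 2)*(v + 4)*(v - 1)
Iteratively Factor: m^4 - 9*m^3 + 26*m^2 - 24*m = (m)*(m^3 - 9*m^2 + 26*m - 24) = m*(m - 3)*(m^2 - 6*m + 8) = m*(m - 3)*(m - 2)*(m - 4)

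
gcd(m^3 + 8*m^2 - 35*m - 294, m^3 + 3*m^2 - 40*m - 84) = m^2 + m - 42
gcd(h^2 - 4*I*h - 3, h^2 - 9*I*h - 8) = h - I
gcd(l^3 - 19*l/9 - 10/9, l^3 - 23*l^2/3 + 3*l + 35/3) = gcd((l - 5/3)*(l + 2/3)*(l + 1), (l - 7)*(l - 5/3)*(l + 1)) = l^2 - 2*l/3 - 5/3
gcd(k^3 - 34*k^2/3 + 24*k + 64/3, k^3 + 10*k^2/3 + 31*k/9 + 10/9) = k + 2/3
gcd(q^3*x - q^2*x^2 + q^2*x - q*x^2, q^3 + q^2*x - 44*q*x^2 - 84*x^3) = 1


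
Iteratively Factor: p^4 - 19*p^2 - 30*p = (p + 3)*(p^3 - 3*p^2 - 10*p) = p*(p + 3)*(p^2 - 3*p - 10) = p*(p - 5)*(p + 3)*(p + 2)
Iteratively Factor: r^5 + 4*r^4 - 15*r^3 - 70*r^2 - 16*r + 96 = (r - 4)*(r^4 + 8*r^3 + 17*r^2 - 2*r - 24) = (r - 4)*(r + 3)*(r^3 + 5*r^2 + 2*r - 8) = (r - 4)*(r + 2)*(r + 3)*(r^2 + 3*r - 4) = (r - 4)*(r - 1)*(r + 2)*(r + 3)*(r + 4)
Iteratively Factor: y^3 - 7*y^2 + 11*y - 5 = (y - 1)*(y^2 - 6*y + 5) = (y - 5)*(y - 1)*(y - 1)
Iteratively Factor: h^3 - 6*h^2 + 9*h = (h - 3)*(h^2 - 3*h) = (h - 3)^2*(h)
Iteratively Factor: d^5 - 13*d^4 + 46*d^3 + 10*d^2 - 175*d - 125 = (d - 5)*(d^4 - 8*d^3 + 6*d^2 + 40*d + 25) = (d - 5)^2*(d^3 - 3*d^2 - 9*d - 5) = (d - 5)^2*(d + 1)*(d^2 - 4*d - 5) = (d - 5)^2*(d + 1)^2*(d - 5)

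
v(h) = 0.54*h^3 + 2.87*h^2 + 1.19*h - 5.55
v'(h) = 1.62*h^2 + 5.74*h + 1.19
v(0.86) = -2.06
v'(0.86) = 7.32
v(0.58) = -3.79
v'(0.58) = 5.06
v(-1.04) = -4.29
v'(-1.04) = -3.03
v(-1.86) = -1.31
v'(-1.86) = -3.88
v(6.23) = 243.83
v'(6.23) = 99.83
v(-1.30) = -3.43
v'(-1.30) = -3.53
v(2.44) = 22.28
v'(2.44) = 24.84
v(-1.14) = -3.98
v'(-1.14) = -3.25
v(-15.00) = -1200.15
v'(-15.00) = 279.59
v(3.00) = 38.43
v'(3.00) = 32.99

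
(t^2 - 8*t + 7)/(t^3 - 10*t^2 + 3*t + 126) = (t - 1)/(t^2 - 3*t - 18)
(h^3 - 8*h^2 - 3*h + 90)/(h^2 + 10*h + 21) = (h^2 - 11*h + 30)/(h + 7)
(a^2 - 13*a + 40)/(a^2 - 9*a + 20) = (a - 8)/(a - 4)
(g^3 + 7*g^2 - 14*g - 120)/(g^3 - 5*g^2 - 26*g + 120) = (g + 6)/(g - 6)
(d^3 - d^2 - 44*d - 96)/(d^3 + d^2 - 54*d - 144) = (d + 4)/(d + 6)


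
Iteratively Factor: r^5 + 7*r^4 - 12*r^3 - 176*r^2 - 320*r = (r)*(r^4 + 7*r^3 - 12*r^2 - 176*r - 320) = r*(r - 5)*(r^3 + 12*r^2 + 48*r + 64) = r*(r - 5)*(r + 4)*(r^2 + 8*r + 16) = r*(r - 5)*(r + 4)^2*(r + 4)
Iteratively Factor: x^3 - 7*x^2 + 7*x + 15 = (x + 1)*(x^2 - 8*x + 15) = (x - 3)*(x + 1)*(x - 5)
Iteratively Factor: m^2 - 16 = (m + 4)*(m - 4)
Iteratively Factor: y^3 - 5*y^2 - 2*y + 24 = (y - 4)*(y^2 - y - 6) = (y - 4)*(y + 2)*(y - 3)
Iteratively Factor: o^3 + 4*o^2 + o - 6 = (o - 1)*(o^2 + 5*o + 6) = (o - 1)*(o + 2)*(o + 3)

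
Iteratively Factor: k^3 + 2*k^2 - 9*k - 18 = (k + 2)*(k^2 - 9) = (k + 2)*(k + 3)*(k - 3)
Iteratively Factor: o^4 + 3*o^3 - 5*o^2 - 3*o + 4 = (o + 4)*(o^3 - o^2 - o + 1) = (o - 1)*(o + 4)*(o^2 - 1) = (o - 1)*(o + 1)*(o + 4)*(o - 1)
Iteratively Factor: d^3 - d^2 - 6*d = (d + 2)*(d^2 - 3*d) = d*(d + 2)*(d - 3)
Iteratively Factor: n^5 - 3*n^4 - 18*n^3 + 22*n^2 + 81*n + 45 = (n + 1)*(n^4 - 4*n^3 - 14*n^2 + 36*n + 45) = (n + 1)^2*(n^3 - 5*n^2 - 9*n + 45) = (n - 3)*(n + 1)^2*(n^2 - 2*n - 15) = (n - 5)*(n - 3)*(n + 1)^2*(n + 3)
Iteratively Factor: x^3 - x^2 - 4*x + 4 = (x + 2)*(x^2 - 3*x + 2) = (x - 1)*(x + 2)*(x - 2)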